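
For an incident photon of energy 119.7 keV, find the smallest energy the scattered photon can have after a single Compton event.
81.5121 keV (at θ = 180°)

The scattered photon has minimum energy when its wavelength is maximum, i.e., when the Compton shift Δλ = λ_C(1 − cos θ) is maximum. This occurs at θ = 180° (backscattering), giving Δλ_max = 2λ_C = 4.8526 pm.

Initial wavelength: λ₀ = hc/E₀ = 10.3579 pm
Maximum final wavelength: λ'_max = λ₀ + 2λ_C = 10.3579 + 4.8526 = 15.2105 pm
Minimum final energy: E'_min = hc/λ'_max = 81.5121 keV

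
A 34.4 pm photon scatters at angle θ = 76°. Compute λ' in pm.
36.2393 pm

Using the Compton scattering formula:
λ' = λ + Δλ = λ + λ_C(1 - cos θ)

Given:
- Initial wavelength λ = 34.4 pm
- Scattering angle θ = 76°
- Compton wavelength λ_C ≈ 2.4263 pm

Calculate the shift:
Δλ = 2.4263 × (1 - cos(76°))
Δλ = 2.4263 × 0.7581
Δλ = 1.8393 pm

Final wavelength:
λ' = 34.4 + 1.8393 = 36.2393 pm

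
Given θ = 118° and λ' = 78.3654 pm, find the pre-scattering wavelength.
74.8000 pm

From λ' = λ + Δλ, we have λ = λ' - Δλ

First calculate the Compton shift:
Δλ = λ_C(1 - cos θ)
Δλ = 2.4263 × (1 - cos(118°))
Δλ = 2.4263 × 1.4695
Δλ = 3.5654 pm

Initial wavelength:
λ = λ' - Δλ
λ = 78.3654 - 3.5654
λ = 74.8000 pm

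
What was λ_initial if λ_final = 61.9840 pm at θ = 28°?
61.7000 pm

From λ' = λ + Δλ, we have λ = λ' - Δλ

First calculate the Compton shift:
Δλ = λ_C(1 - cos θ)
Δλ = 2.4263 × (1 - cos(28°))
Δλ = 2.4263 × 0.1171
Δλ = 0.2840 pm

Initial wavelength:
λ = λ' - Δλ
λ = 61.9840 - 0.2840
λ = 61.7000 pm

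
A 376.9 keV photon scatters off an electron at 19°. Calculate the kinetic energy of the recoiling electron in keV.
14.5603 keV

By energy conservation: K_e = E_initial - E_final

First find the scattered photon energy:
Initial wavelength: λ = hc/E = 3.2896 pm
Compton shift: Δλ = λ_C(1 - cos(19°)) = 0.1322 pm
Final wavelength: λ' = 3.2896 + 0.1322 = 3.4218 pm
Final photon energy: E' = hc/λ' = 362.3397 keV

Electron kinetic energy:
K_e = E - E' = 376.9000 - 362.3397 = 14.5603 keV

(Intermediate values are shown rounded; full precision is carried through to the final answer.)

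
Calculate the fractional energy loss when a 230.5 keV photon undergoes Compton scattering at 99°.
0.3428 (or 34.28%)

Calculate initial and final photon energies:

Initial: E₀ = 230.5 keV → λ₀ = 5.3789 pm
Compton shift: Δλ = 2.8059 pm
Final wavelength: λ' = 8.1848 pm
Final energy: E' = 151.4812 keV

Fractional energy loss:
(E₀ - E')/E₀ = (230.5000 - 151.4812)/230.5000
= 79.0188/230.5000
= 0.3428
= 34.28%

(Intermediate values are shown rounded; full precision is carried through to the final answer.)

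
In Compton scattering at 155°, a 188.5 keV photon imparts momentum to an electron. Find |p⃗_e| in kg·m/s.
1.5636e-22 kg·m/s

The electron is initially at rest, so by conservation of momentum:
p⃗_e = p⃗₀ − p⃗'  (incident photon momentum minus scattered photon momentum)

Photon momentum magnitudes (p = h/λ = E/c):
λ₀ = hc/E₀ = 6.5774 pm → p₀ = h/λ₀ = 1.0074e-22 kg·m/s
Δλ = λ_C(1 − cos 155°) = 4.6253 pm
λ' = 11.2027 pm → p' = h/λ' = 5.9147e-23 kg·m/s

The scattered photon makes angle θ = 155° with the incident direction, so by the law of cosines:
|p⃗_e|² = p₀² + p'² − 2p₀p'cos θ
|p⃗_e|² = (1.0074e-22)² + (5.9147e-23)² − 2·1.0074e-22·5.9147e-23·cos(155°)
|p⃗_e| = 1.5636e-22 kg·m/s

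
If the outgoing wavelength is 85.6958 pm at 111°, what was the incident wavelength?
82.4000 pm

From λ' = λ + Δλ, we have λ = λ' - Δλ

First calculate the Compton shift:
Δλ = λ_C(1 - cos θ)
Δλ = 2.4263 × (1 - cos(111°))
Δλ = 2.4263 × 1.3584
Δλ = 3.2958 pm

Initial wavelength:
λ = λ' - Δλ
λ = 85.6958 - 3.2958
λ = 82.4000 pm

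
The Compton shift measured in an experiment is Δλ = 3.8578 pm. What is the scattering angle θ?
126.16°

From the Compton formula Δλ = λ_C(1 - cos θ), we can solve for θ:

cos θ = 1 - Δλ/λ_C

Given:
- Δλ = 3.8578 pm
- λ_C = h/(m_e·c) ≈ 2.42631024 pm

cos θ = 1 - 3.8578/2.42631024
cos θ = 1 - 1.589986
cos θ = -0.589986

θ = arccos(-0.589986)
θ = 126.16°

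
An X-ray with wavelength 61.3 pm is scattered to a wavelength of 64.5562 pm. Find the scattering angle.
110.00°

First find the wavelength shift:
Δλ = λ' - λ = 64.5562 - 61.3 = 3.2562 pm

Using Δλ = λ_C(1 - cos θ), with λ_C = h/(m_e·c) ≈ 2.42631024 pm:
cos θ = 1 - Δλ/λ_C
cos θ = 1 - 3.2562/2.42631024
cos θ = -0.342038

θ = arccos(-0.342038)
θ = 110.00°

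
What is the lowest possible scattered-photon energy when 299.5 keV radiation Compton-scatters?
137.8778 keV (at θ = 180°)

The scattered photon has minimum energy when its wavelength is maximum, i.e., when the Compton shift Δλ = λ_C(1 − cos θ) is maximum. This occurs at θ = 180° (backscattering), giving Δλ_max = 2λ_C = 4.8526 pm.

Initial wavelength: λ₀ = hc/E₀ = 4.1397 pm
Maximum final wavelength: λ'_max = λ₀ + 2λ_C = 4.1397 + 4.8526 = 8.9923 pm
Minimum final energy: E'_min = hc/λ'_max = 137.8778 keV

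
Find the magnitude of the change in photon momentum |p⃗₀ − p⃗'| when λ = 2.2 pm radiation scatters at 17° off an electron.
8.8061e-23 kg·m/s

Photon momentum magnitude is p = h/λ.

Initial momentum:
p₀ = h/λ = 6.6261e-34/2.2000e-12 = 3.0119e-22 kg·m/s

After scattering:
λ' = λ + Δλ = 2.2 + 0.1060 = 2.3060 pm
p' = h/λ' = 6.6261e-34/2.3060e-12 = 2.8734e-22 kg·m/s

Momentum is a vector; the scattered photon's direction makes angle θ = 17° with the incident direction. The magnitude of the vector change Δp⃗ = p⃗₀ − p⃗' is found from the law of cosines:
|Δp⃗|² = p₀² + p'² − 2p₀p'cos θ
|Δp⃗|² = (3.0119e-22)² + (2.8734e-22)² − 2·3.0119e-22·2.8734e-22·cos(17°)
|Δp⃗| = 8.8061e-23 kg·m/s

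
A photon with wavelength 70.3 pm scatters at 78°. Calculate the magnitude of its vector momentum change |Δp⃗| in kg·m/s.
1.1707e-23 kg·m/s

Photon momentum magnitude is p = h/λ.

Initial momentum:
p₀ = h/λ = 6.6261e-34/7.0300e-11 = 9.4254e-24 kg·m/s

After scattering:
λ' = λ + Δλ = 70.3 + 1.9219 = 72.2219 pm
p' = h/λ' = 6.6261e-34/7.2222e-11 = 9.1746e-24 kg·m/s

Momentum is a vector; the scattered photon's direction makes angle θ = 78° with the incident direction. The magnitude of the vector change Δp⃗ = p⃗₀ − p⃗' is found from the law of cosines:
|Δp⃗|² = p₀² + p'² − 2p₀p'cos θ
|Δp⃗|² = (9.4254e-24)² + (9.1746e-24)² − 2·9.4254e-24·9.1746e-24·cos(78°)
|Δp⃗| = 1.1707e-23 kg·m/s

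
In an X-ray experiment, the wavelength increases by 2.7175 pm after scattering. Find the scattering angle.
96.89°

From the Compton formula Δλ = λ_C(1 - cos θ), we can solve for θ:

cos θ = 1 - Δλ/λ_C

Given:
- Δλ = 2.7175 pm
- λ_C = h/(m_e·c) ≈ 2.42631024 pm

cos θ = 1 - 2.7175/2.42631024
cos θ = 1 - 1.120013
cos θ = -0.120013

θ = arccos(-0.120013)
θ = 96.89°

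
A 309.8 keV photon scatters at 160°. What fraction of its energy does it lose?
0.5404 (or 54.04%)

Calculate initial and final photon energies:

Initial: E₀ = 309.8 keV → λ₀ = 4.0021 pm
Compton shift: Δλ = 4.7063 pm
Final wavelength: λ' = 8.7084 pm
Final energy: E' = 142.3736 keV

Fractional energy loss:
(E₀ - E')/E₀ = (309.8000 - 142.3736)/309.8000
= 167.4264/309.8000
= 0.5404
= 54.04%

(Intermediate values are shown rounded; full precision is carried through to the final answer.)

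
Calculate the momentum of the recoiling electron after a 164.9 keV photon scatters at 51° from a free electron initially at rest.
7.2327e-23 kg·m/s

The electron is initially at rest, so by conservation of momentum:
p⃗_e = p⃗₀ − p⃗'  (incident photon momentum minus scattered photon momentum)

Photon momentum magnitudes (p = h/λ = E/c):
λ₀ = hc/E₀ = 7.5188 pm → p₀ = h/λ₀ = 8.8127e-23 kg·m/s
Δλ = λ_C(1 − cos 51°) = 0.8994 pm
λ' = 8.4181 pm → p' = h/λ' = 7.8712e-23 kg·m/s

The scattered photon makes angle θ = 51° with the incident direction, so by the law of cosines:
|p⃗_e|² = p₀² + p'² − 2p₀p'cos θ
|p⃗_e|² = (8.8127e-23)² + (7.8712e-23)² − 2·8.8127e-23·7.8712e-23·cos(51°)
|p⃗_e| = 7.2327e-23 kg·m/s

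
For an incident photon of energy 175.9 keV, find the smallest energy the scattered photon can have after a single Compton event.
104.1781 keV (at θ = 180°)

The scattered photon has minimum energy when its wavelength is maximum, i.e., when the Compton shift Δλ = λ_C(1 − cos θ) is maximum. This occurs at θ = 180° (backscattering), giving Δλ_max = 2λ_C = 4.8526 pm.

Initial wavelength: λ₀ = hc/E₀ = 7.0486 pm
Maximum final wavelength: λ'_max = λ₀ + 2λ_C = 7.0486 + 4.8526 = 11.9012 pm
Minimum final energy: E'_min = hc/λ'_max = 104.1781 keV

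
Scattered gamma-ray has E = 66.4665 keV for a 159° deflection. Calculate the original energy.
88.8001 keV

Convert final energy to wavelength (hc ≈ 1239.842 keV·pm):
λ' = hc/E' = 1239.842 / 66.4665 = 18.6536 pm

Calculate the Compton shift:
Δλ = λ_C(1 - cos(159°))
Δλ = 2.4263 × (1 - cos(159°))
Δλ = 4.6915 pm

Initial wavelength:
λ = λ' - Δλ = 18.6536 - 4.6915 = 13.9622 pm

Initial energy:
E = hc/λ = 1239.842 / 13.9622 = 88.8001 keV

(Intermediate values are shown rounded; full precision is carried through to the final answer.)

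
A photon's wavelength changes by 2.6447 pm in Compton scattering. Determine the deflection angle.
95.16°

From the Compton formula Δλ = λ_C(1 - cos θ), we can solve for θ:

cos θ = 1 - Δλ/λ_C

Given:
- Δλ = 2.6447 pm
- λ_C = h/(m_e·c) ≈ 2.42631024 pm

cos θ = 1 - 2.6447/2.42631024
cos θ = 1 - 1.090009
cos θ = -0.090009

θ = arccos(-0.090009)
θ = 95.16°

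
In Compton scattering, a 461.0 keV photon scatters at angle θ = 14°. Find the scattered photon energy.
448.9686 keV

First convert energy to wavelength:
λ = hc/E, with hc ≈ 1239.842 keV·pm (i.e. 1239.842 eV·nm)

For E = 461.0 keV = 461000 eV:
λ = 1239.842 keV·pm / 461.0 keV
λ = 2.6895 pm

Calculate the Compton shift:
Δλ = λ_C(1 - cos(14°)) = 2.4263 × 0.0297
Δλ = 0.0721 pm

Final wavelength:
λ' = 2.6895 + 0.0721 = 2.7615 pm

Final energy:
E' = hc/λ' = 1239.842 / 2.7615 = 448.9686 keV

(Intermediate values are shown rounded; full precision is carried through to the final answer.)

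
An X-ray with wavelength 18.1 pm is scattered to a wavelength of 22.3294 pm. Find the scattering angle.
138.00°

First find the wavelength shift:
Δλ = λ' - λ = 22.3294 - 18.1 = 4.2294 pm

Using Δλ = λ_C(1 - cos θ), with λ_C = h/(m_e·c) ≈ 2.42631024 pm:
cos θ = 1 - Δλ/λ_C
cos θ = 1 - 4.2294/2.42631024
cos θ = -0.743141

θ = arccos(-0.743141)
θ = 138.00°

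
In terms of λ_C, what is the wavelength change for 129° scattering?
1.6293 λ_C

The Compton shift formula is:
Δλ = λ_C(1 - cos θ)

Dividing both sides by λ_C:
Δλ/λ_C = 1 - cos θ

For θ = 129°:
Δλ/λ_C = 1 - cos(129°)
Δλ/λ_C = 1 - -0.6293
Δλ/λ_C = 1.6293

This means the shift is 1.6293 × λ_C = 3.9532 pm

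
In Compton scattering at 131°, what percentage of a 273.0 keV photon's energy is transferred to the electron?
0.4694 (or 46.94%)

Calculate initial and final photon energies:

Initial: E₀ = 273.0 keV → λ₀ = 4.5415 pm
Compton shift: Δλ = 4.0181 pm
Final wavelength: λ' = 8.5597 pm
Final energy: E' = 144.8471 keV

Fractional energy loss:
(E₀ - E')/E₀ = (273.0000 - 144.8471)/273.0000
= 128.1529/273.0000
= 0.4694
= 46.94%

(Intermediate values are shown rounded; full precision is carried through to the final answer.)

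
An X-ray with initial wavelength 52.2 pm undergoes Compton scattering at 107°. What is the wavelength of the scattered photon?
55.3357 pm

Using the Compton scattering formula:
λ' = λ + Δλ = λ + λ_C(1 - cos θ)

Given:
- Initial wavelength λ = 52.2 pm
- Scattering angle θ = 107°
- Compton wavelength λ_C ≈ 2.4263 pm

Calculate the shift:
Δλ = 2.4263 × (1 - cos(107°))
Δλ = 2.4263 × 1.2924
Δλ = 3.1357 pm

Final wavelength:
λ' = 52.2 + 3.1357 = 55.3357 pm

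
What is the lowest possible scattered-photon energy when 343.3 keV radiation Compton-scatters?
146.4814 keV (at θ = 180°)

The scattered photon has minimum energy when its wavelength is maximum, i.e., when the Compton shift Δλ = λ_C(1 − cos θ) is maximum. This occurs at θ = 180° (backscattering), giving Δλ_max = 2λ_C = 4.8526 pm.

Initial wavelength: λ₀ = hc/E₀ = 3.6115 pm
Maximum final wavelength: λ'_max = λ₀ + 2λ_C = 3.6115 + 4.8526 = 8.4642 pm
Minimum final energy: E'_min = hc/λ'_max = 146.4814 keV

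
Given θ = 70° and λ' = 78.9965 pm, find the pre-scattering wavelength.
77.4000 pm

From λ' = λ + Δλ, we have λ = λ' - Δλ

First calculate the Compton shift:
Δλ = λ_C(1 - cos θ)
Δλ = 2.4263 × (1 - cos(70°))
Δλ = 2.4263 × 0.6580
Δλ = 1.5965 pm

Initial wavelength:
λ = λ' - Δλ
λ = 78.9965 - 1.5965
λ = 77.4000 pm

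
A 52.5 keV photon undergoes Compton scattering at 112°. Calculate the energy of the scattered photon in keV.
46.0031 keV

First convert energy to wavelength:
λ = hc/E, with hc ≈ 1239.842 keV·pm (i.e. 1239.842 eV·nm)

For E = 52.5 keV = 52500 eV:
λ = 1239.842 keV·pm / 52.5 keV
λ = 23.6160 pm

Calculate the Compton shift:
Δλ = λ_C(1 - cos(112°)) = 2.4263 × 1.3746
Δλ = 3.3352 pm

Final wavelength:
λ' = 23.6160 + 3.3352 = 26.9513 pm

Final energy:
E' = hc/λ' = 1239.842 / 26.9513 = 46.0031 keV

(Intermediate values are shown rounded; full precision is carried through to the final answer.)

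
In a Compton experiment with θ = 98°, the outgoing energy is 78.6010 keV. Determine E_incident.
95.3000 keV

Convert final energy to wavelength (hc ≈ 1239.842 keV·pm):
λ' = hc/E' = 1239.842 / 78.6010 = 15.7739 pm

Calculate the Compton shift:
Δλ = λ_C(1 - cos(98°))
Δλ = 2.4263 × (1 - cos(98°))
Δλ = 2.7640 pm

Initial wavelength:
λ = λ' - Δλ = 15.7739 - 2.7640 = 13.0099 pm

Initial energy:
E = hc/λ = 1239.842 / 13.0099 = 95.3000 keV

(Intermediate values are shown rounded; full precision is carried through to the final answer.)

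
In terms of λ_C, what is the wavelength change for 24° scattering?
0.0865 λ_C

The Compton shift formula is:
Δλ = λ_C(1 - cos θ)

Dividing both sides by λ_C:
Δλ/λ_C = 1 - cos θ

For θ = 24°:
Δλ/λ_C = 1 - cos(24°)
Δλ/λ_C = 1 - 0.9135
Δλ/λ_C = 0.0865

This means the shift is 0.0865 × λ_C = 0.2098 pm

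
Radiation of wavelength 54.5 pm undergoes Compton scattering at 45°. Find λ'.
55.2106 pm

Using the Compton formula: λ' = λ + λ_C(1 − cos θ)

For θ = 45°, cos θ = √2/2 (exact) ≈ 0.7071, so:
1 − cos 45° = 1 − (√2/2) ≈ 0.2929

Δλ = λ_C × 0.2929 = 2.4263 × 0.2929 = 0.7106 pm

λ' = 54.5 + 0.7106 = 55.2106 pm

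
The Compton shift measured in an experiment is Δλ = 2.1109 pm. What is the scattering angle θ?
82.53°

From the Compton formula Δλ = λ_C(1 - cos θ), we can solve for θ:

cos θ = 1 - Δλ/λ_C

Given:
- Δλ = 2.1109 pm
- λ_C = h/(m_e·c) ≈ 2.42631024 pm

cos θ = 1 - 2.1109/2.42631024
cos θ = 1 - 0.870004
cos θ = 0.129996

θ = arccos(0.129996)
θ = 82.53°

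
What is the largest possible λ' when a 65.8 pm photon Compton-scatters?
70.6526 pm (at θ = 180°)

The Compton shift is Δλ = λ_C(1 − cos θ).

Since cos θ ranges from −1 to 1, the factor (1 − cos θ) ranges from 0 to 2; the maximum shift occurs at θ = 180° (backscattering):
Δλ_max = 2λ_C = 2 × 2.4263 pm = 4.8526 pm

Maximum scattered wavelength:
λ'_max = λ₀ + Δλ_max = 65.8 + 4.8526 = 70.6526 pm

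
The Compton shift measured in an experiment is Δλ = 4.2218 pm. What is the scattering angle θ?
137.73°

From the Compton formula Δλ = λ_C(1 - cos θ), we can solve for θ:

cos θ = 1 - Δλ/λ_C

Given:
- Δλ = 4.2218 pm
- λ_C = h/(m_e·c) ≈ 2.42631024 pm

cos θ = 1 - 4.2218/2.42631024
cos θ = 1 - 1.740008
cos θ = -0.740008

θ = arccos(-0.740008)
θ = 137.73°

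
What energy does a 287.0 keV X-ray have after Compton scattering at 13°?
282.9273 keV

First convert energy to wavelength:
λ = hc/E, with hc ≈ 1239.842 keV·pm (i.e. 1239.842 eV·nm)

For E = 287.0 keV = 287000 eV:
λ = 1239.842 keV·pm / 287.0 keV
λ = 4.3200 pm

Calculate the Compton shift:
Δλ = λ_C(1 - cos(13°)) = 2.4263 × 0.0256
Δλ = 0.0622 pm

Final wavelength:
λ' = 4.3200 + 0.0622 = 4.3822 pm

Final energy:
E' = hc/λ' = 1239.842 / 4.3822 = 282.9273 keV

(Intermediate values are shown rounded; full precision is carried through to the final answer.)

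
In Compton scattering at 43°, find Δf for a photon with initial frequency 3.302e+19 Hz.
2.212e+18 Hz (decrease)

Convert frequency to wavelength (c = 299792458 m/s):
λ₀ = c/f₀ = 299792458/3.302e+19 = 9.0791174e-12 m = 9.0791 pm

Calculate Compton shift:
Δλ = λ_C(1 - cos(43°)) = 0.6518 pm

Final wavelength:
λ' = λ₀ + Δλ = 9.0791 + 0.6518 = 9.7309 pm

Final frequency:
f' = c/λ' = 299792458/9.7309367e-12 = 3.0808181e+19 Hz

Frequency shift (decrease):
Δf = f₀ - f' = 3.302e+19 - 3.0808181e+19 = 2.212e+18 Hz

(Intermediate values are shown rounded; full precision is carried through to the final answer.)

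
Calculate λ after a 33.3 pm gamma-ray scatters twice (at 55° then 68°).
35.8520 pm

Apply Compton shift twice:

First scattering at θ₁ = 55°:
Δλ₁ = λ_C(1 - cos(55°))
Δλ₁ = 2.4263 × 0.4264
Δλ₁ = 1.0346 pm

After first scattering:
λ₁ = 33.3 + 1.0346 = 34.3346 pm

Second scattering at θ₂ = 68°:
Δλ₂ = λ_C(1 - cos(68°))
Δλ₂ = 2.4263 × 0.6254
Δλ₂ = 1.5174 pm

Final wavelength:
λ₂ = 34.3346 + 1.5174 = 35.8520 pm

Total shift: Δλ_total = 1.0346 + 1.5174 = 2.5520 pm

(Intermediate values are shown rounded; full precision is carried through to the final answer.)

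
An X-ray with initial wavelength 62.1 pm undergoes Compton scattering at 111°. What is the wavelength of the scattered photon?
65.3958 pm

Using the Compton scattering formula:
λ' = λ + Δλ = λ + λ_C(1 - cos θ)

Given:
- Initial wavelength λ = 62.1 pm
- Scattering angle θ = 111°
- Compton wavelength λ_C ≈ 2.4263 pm

Calculate the shift:
Δλ = 2.4263 × (1 - cos(111°))
Δλ = 2.4263 × 1.3584
Δλ = 3.2958 pm

Final wavelength:
λ' = 62.1 + 3.2958 = 65.3958 pm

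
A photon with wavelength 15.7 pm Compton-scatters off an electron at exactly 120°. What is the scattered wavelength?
19.3395 pm

Using the Compton formula: λ' = λ + λ_C(1 − cos θ)

For θ = 120°, cos θ = -1/2 (exact) = -0.5000, so:
1 − cos 120° = 1 − (-1/2) = 1.5000

Δλ = λ_C × 1.5000 = 2.4263 × 1.5000 = 3.6395 pm

λ' = 15.7 + 3.6395 = 19.3395 pm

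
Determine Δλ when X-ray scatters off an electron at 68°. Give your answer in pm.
1.5174 pm

Using the Compton scattering formula:
Δλ = λ_C(1 - cos θ)

where λ_C = h/(m_e·c) ≈ 2.4263 pm is the Compton wavelength of an electron.

For θ = 68°:
cos(68°) = 0.3746
1 - cos(68°) = 0.6254

Δλ = 2.4263 × 0.6254
Δλ = 1.5174 pm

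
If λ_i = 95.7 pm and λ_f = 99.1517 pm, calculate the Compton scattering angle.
115.00°

First find the wavelength shift:
Δλ = λ' - λ = 99.1517 - 95.7 = 3.4517 pm

Using Δλ = λ_C(1 - cos θ), with λ_C = h/(m_e·c) ≈ 2.42631024 pm:
cos θ = 1 - Δλ/λ_C
cos θ = 1 - 3.4517/2.42631024
cos θ = -0.422613

θ = arccos(-0.422613)
θ = 115.00°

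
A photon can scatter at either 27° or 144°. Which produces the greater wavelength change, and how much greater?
144° produces the larger shift by a factor of 16.597

Calculate both shifts using Δλ = λ_C(1 - cos θ):

For θ₁ = 27°:
Δλ₁ = 2.4263 × (1 - cos(27°))
Δλ₁ = 2.4263 × 0.1090
Δλ₁ = 0.2645 pm

For θ₂ = 144°:
Δλ₂ = 2.4263 × (1 - cos(144°))
Δλ₂ = 2.4263 × 1.8090
Δλ₂ = 4.3892 pm

The 144° angle produces the larger shift.
Ratio: 4.3892/0.2645 = 16.597

(Intermediate values are shown rounded; full precision is carried through to the final answer.)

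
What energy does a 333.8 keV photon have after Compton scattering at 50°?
270.6468 keV

First convert energy to wavelength:
λ = hc/E, with hc ≈ 1239.842 keV·pm (i.e. 1239.842 eV·nm)

For E = 333.8 keV = 333800 eV:
λ = 1239.842 keV·pm / 333.8 keV
λ = 3.7143 pm

Calculate the Compton shift:
Δλ = λ_C(1 - cos(50°)) = 2.4263 × 0.3572
Δλ = 0.8667 pm

Final wavelength:
λ' = 3.7143 + 0.8667 = 4.5810 pm

Final energy:
E' = hc/λ' = 1239.842 / 4.5810 = 270.6468 keV

(Intermediate values are shown rounded; full precision is carried through to the final answer.)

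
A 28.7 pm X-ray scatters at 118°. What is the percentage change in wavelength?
12.4230%

Calculate the Compton shift:
Δλ = λ_C(1 - cos(118°))
Δλ = 2.4263 × (1 - cos(118°))
Δλ = 2.4263 × 1.4695
Δλ = 3.5654 pm

Percentage change:
(Δλ/λ₀) × 100 = (3.5654/28.7) × 100
= 12.4230%

(Intermediate values are shown rounded; full precision is carried through to the final answer.)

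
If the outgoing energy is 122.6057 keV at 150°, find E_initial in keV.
221.9999 keV

Convert final energy to wavelength (hc ≈ 1239.842 keV·pm):
λ' = hc/E' = 1239.842 / 122.6057 = 10.1124 pm

Calculate the Compton shift:
Δλ = λ_C(1 - cos(150°))
Δλ = 2.4263 × (1 - cos(150°))
Δλ = 4.5276 pm

Initial wavelength:
λ = λ' - Δλ = 10.1124 - 4.5276 = 5.5849 pm

Initial energy:
E = hc/λ = 1239.842 / 5.5849 = 221.9999 keV

(Intermediate values are shown rounded; full precision is carried through to the final answer.)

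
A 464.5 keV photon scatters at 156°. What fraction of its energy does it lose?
0.6350 (or 63.50%)

Calculate initial and final photon energies:

Initial: E₀ = 464.5 keV → λ₀ = 2.6692 pm
Compton shift: Δλ = 4.6429 pm
Final wavelength: λ' = 7.3121 pm
Final energy: E' = 169.5614 keV

Fractional energy loss:
(E₀ - E')/E₀ = (464.5000 - 169.5614)/464.5000
= 294.9386/464.5000
= 0.6350
= 63.50%

(Intermediate values are shown rounded; full precision is carried through to the final answer.)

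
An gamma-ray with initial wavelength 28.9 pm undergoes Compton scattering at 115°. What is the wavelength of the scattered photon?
32.3517 pm

Using the Compton scattering formula:
λ' = λ + Δλ = λ + λ_C(1 - cos θ)

Given:
- Initial wavelength λ = 28.9 pm
- Scattering angle θ = 115°
- Compton wavelength λ_C ≈ 2.4263 pm

Calculate the shift:
Δλ = 2.4263 × (1 - cos(115°))
Δλ = 2.4263 × 1.4226
Δλ = 3.4517 pm

Final wavelength:
λ' = 28.9 + 3.4517 = 32.3517 pm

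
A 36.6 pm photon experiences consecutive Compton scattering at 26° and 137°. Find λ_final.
41.0464 pm

Apply Compton shift twice:

First scattering at θ₁ = 26°:
Δλ₁ = λ_C(1 - cos(26°))
Δλ₁ = 2.4263 × 0.1012
Δλ₁ = 0.2456 pm

After first scattering:
λ₁ = 36.6 + 0.2456 = 36.8456 pm

Second scattering at θ₂ = 137°:
Δλ₂ = λ_C(1 - cos(137°))
Δλ₂ = 2.4263 × 1.7314
Δλ₂ = 4.2008 pm

Final wavelength:
λ₂ = 36.8456 + 4.2008 = 41.0464 pm

Total shift: Δλ_total = 0.2456 + 4.2008 = 4.4464 pm

(Intermediate values are shown rounded; full precision is carried through to the final answer.)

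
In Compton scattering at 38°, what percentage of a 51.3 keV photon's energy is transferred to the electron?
0.0208 (or 2.08%)

Calculate initial and final photon energies:

Initial: E₀ = 51.3 keV → λ₀ = 24.1685 pm
Compton shift: Δλ = 0.5144 pm
Final wavelength: λ' = 24.6828 pm
Final energy: E' = 50.2310 keV

Fractional energy loss:
(E₀ - E')/E₀ = (51.3000 - 50.2310)/51.3000
= 1.0690/51.3000
= 0.0208
= 2.08%

(Intermediate values are shown rounded; full precision is carried through to the final answer.)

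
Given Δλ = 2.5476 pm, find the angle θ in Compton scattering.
92.87°

From the Compton formula Δλ = λ_C(1 - cos θ), we can solve for θ:

cos θ = 1 - Δλ/λ_C

Given:
- Δλ = 2.5476 pm
- λ_C = h/(m_e·c) ≈ 2.42631024 pm

cos θ = 1 - 2.5476/2.42631024
cos θ = 1 - 1.049989
cos θ = -0.049989

θ = arccos(-0.049989)
θ = 92.87°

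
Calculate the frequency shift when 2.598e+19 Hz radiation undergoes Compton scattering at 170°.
7.650e+18 Hz (decrease)

Convert frequency to wavelength (c = 299792458 m/s):
λ₀ = c/f₀ = 299792458/2.598e+19 = 1.1539356e-11 m = 11.5394 pm

Calculate Compton shift:
Δλ = λ_C(1 - cos(170°)) = 4.8158 pm

Final wavelength:
λ' = λ₀ + Δλ = 11.5394 + 4.8158 = 16.3551 pm

Final frequency:
f' = c/λ' = 299792458/1.6355115e-11 = 1.8330196e+19 Hz

Frequency shift (decrease):
Δf = f₀ - f' = 2.598e+19 - 1.8330196e+19 = 7.650e+18 Hz

(Intermediate values are shown rounded; full precision is carried through to the final answer.)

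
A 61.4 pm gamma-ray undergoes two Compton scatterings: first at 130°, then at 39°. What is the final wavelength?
65.9266 pm

Apply Compton shift twice:

First scattering at θ₁ = 130°:
Δλ₁ = λ_C(1 - cos(130°))
Δλ₁ = 2.4263 × 1.6428
Δλ₁ = 3.9859 pm

After first scattering:
λ₁ = 61.4 + 3.9859 = 65.3859 pm

Second scattering at θ₂ = 39°:
Δλ₂ = λ_C(1 - cos(39°))
Δλ₂ = 2.4263 × 0.2229
Δλ₂ = 0.5407 pm

Final wavelength:
λ₂ = 65.3859 + 0.5407 = 65.9266 pm

Total shift: Δλ_total = 3.9859 + 0.5407 = 4.5266 pm

(Intermediate values are shown rounded; full precision is carried through to the final answer.)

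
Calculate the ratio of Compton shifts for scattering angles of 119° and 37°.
119° produces the larger shift by a factor of 7.374

Calculate both shifts using Δλ = λ_C(1 - cos θ):

For θ₁ = 37°:
Δλ₁ = 2.4263 × (1 - cos(37°))
Δλ₁ = 2.4263 × 0.2014
Δλ₁ = 0.4886 pm

For θ₂ = 119°:
Δλ₂ = 2.4263 × (1 - cos(119°))
Δλ₂ = 2.4263 × 1.4848
Δλ₂ = 3.6026 pm

The 119° angle produces the larger shift.
Ratio: 3.6026/0.4886 = 7.374

(Intermediate values are shown rounded; full precision is carried through to the final answer.)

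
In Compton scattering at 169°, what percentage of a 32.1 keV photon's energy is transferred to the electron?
0.1107 (or 11.07%)

Calculate initial and final photon energies:

Initial: E₀ = 32.1 keV → λ₀ = 38.6244 pm
Compton shift: Δλ = 4.8080 pm
Final wavelength: λ' = 43.4324 pm
Final energy: E' = 28.5465 keV

Fractional energy loss:
(E₀ - E')/E₀ = (32.1000 - 28.5465)/32.1000
= 3.5535/32.1000
= 0.1107
= 11.07%

(Intermediate values are shown rounded; full precision is carried through to the final answer.)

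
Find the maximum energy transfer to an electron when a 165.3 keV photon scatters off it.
64.9338 keV

Maximum energy transfer occurs at θ = 180° (backscattering).

Initial photon: E₀ = 165.3 keV → λ₀ = 7.5006 pm

Maximum Compton shift (at 180°):
Δλ_max = 2λ_C = 2 × 2.4263 = 4.8526 pm

Final wavelength:
λ' = 7.5006 + 4.8526 = 12.3532 pm

Minimum photon energy (maximum energy to electron):
E'_min = hc/λ' = 100.3662 keV

Maximum electron kinetic energy:
K_max = E₀ - E'_min = 165.3000 - 100.3662 = 64.9338 keV

(Intermediate values are shown rounded; full precision is carried through to the final answer.)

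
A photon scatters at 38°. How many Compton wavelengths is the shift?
0.2120 λ_C

The Compton shift formula is:
Δλ = λ_C(1 - cos θ)

Dividing both sides by λ_C:
Δλ/λ_C = 1 - cos θ

For θ = 38°:
Δλ/λ_C = 1 - cos(38°)
Δλ/λ_C = 1 - 0.7880
Δλ/λ_C = 0.2120

This means the shift is 0.2120 × λ_C = 0.5144 pm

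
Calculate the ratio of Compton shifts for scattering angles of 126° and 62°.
126° produces the larger shift by a factor of 2.993

Calculate both shifts using Δλ = λ_C(1 - cos θ):

For θ₁ = 62°:
Δλ₁ = 2.4263 × (1 - cos(62°))
Δλ₁ = 2.4263 × 0.5305
Δλ₁ = 1.2872 pm

For θ₂ = 126°:
Δλ₂ = 2.4263 × (1 - cos(126°))
Δλ₂ = 2.4263 × 1.5878
Δλ₂ = 3.8525 pm

The 126° angle produces the larger shift.
Ratio: 3.8525/1.2872 = 2.993

(Intermediate values are shown rounded; full precision is carried through to the final answer.)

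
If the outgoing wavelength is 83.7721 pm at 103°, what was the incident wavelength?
80.8000 pm

From λ' = λ + Δλ, we have λ = λ' - Δλ

First calculate the Compton shift:
Δλ = λ_C(1 - cos θ)
Δλ = 2.4263 × (1 - cos(103°))
Δλ = 2.4263 × 1.2250
Δλ = 2.9721 pm

Initial wavelength:
λ = λ' - Δλ
λ = 83.7721 - 2.9721
λ = 80.8000 pm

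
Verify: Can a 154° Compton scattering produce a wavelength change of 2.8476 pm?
No, inconsistent

Calculate the expected shift for θ = 154°:

Δλ_expected = λ_C(1 - cos(154°))
Δλ_expected = 2.4263 × (1 - cos(154°))
Δλ_expected = 2.4263 × 1.8988
Δλ_expected = 4.6071 pm

Given shift: 2.8476 pm
Expected shift: 4.6071 pm
Difference: 1.7594 pm

The values do not match. The given shift corresponds to θ ≈ 100.0°, not 154°.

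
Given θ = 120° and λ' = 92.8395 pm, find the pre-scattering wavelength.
89.2000 pm

From λ' = λ + Δλ, we have λ = λ' - Δλ

First calculate the Compton shift:
Δλ = λ_C(1 - cos θ)
Δλ = 2.4263 × (1 - cos(120°))
Δλ = 2.4263 × 1.5000
Δλ = 3.6395 pm

Initial wavelength:
λ = λ' - Δλ
λ = 92.8395 - 3.6395
λ = 89.2000 pm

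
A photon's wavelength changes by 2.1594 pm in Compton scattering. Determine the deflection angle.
83.68°

From the Compton formula Δλ = λ_C(1 - cos θ), we can solve for θ:

cos θ = 1 - Δλ/λ_C

Given:
- Δλ = 2.1594 pm
- λ_C = h/(m_e·c) ≈ 2.42631024 pm

cos θ = 1 - 2.1594/2.42631024
cos θ = 1 - 0.889993
cos θ = 0.110007

θ = arccos(0.110007)
θ = 83.68°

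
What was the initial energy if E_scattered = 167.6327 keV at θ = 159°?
458.4000 keV

Convert final energy to wavelength (hc ≈ 1239.842 keV·pm):
λ' = hc/E' = 1239.842 / 167.6327 = 7.3962 pm

Calculate the Compton shift:
Δλ = λ_C(1 - cos(159°))
Δλ = 2.4263 × (1 - cos(159°))
Δλ = 4.6915 pm

Initial wavelength:
λ = λ' - Δλ = 7.3962 - 4.6915 = 2.7047 pm

Initial energy:
E = hc/λ = 1239.842 / 2.7047 = 458.4000 keV

(Intermediate values are shown rounded; full precision is carried through to the final answer.)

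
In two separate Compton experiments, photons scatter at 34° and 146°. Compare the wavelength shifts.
146° produces the larger shift by a factor of 10.698

Calculate both shifts using Δλ = λ_C(1 - cos θ):

For θ₁ = 34°:
Δλ₁ = 2.4263 × (1 - cos(34°))
Δλ₁ = 2.4263 × 0.1710
Δλ₁ = 0.4148 pm

For θ₂ = 146°:
Δλ₂ = 2.4263 × (1 - cos(146°))
Δλ₂ = 2.4263 × 1.8290
Δλ₂ = 4.4378 pm

The 146° angle produces the larger shift.
Ratio: 4.4378/0.4148 = 10.698

(Intermediate values are shown rounded; full precision is carried through to the final answer.)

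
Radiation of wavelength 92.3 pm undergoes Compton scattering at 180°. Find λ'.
97.1526 pm

Using the Compton formula: λ' = λ + λ_C(1 − cos θ)

For θ = 180°, cos θ = -1 (exact) = -1.0000, so:
1 − cos 180° = 1 − (-1) = 2.0000

Δλ = λ_C × 2.0000 = 2.4263 × 2.0000 = 4.8526 pm

λ' = 92.3 + 4.8526 = 97.1526 pm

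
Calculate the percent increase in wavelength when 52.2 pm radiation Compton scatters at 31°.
0.6639%

Calculate the Compton shift:
Δλ = λ_C(1 - cos(31°))
Δλ = 2.4263 × (1 - cos(31°))
Δλ = 2.4263 × 0.1428
Δλ = 0.3466 pm

Percentage change:
(Δλ/λ₀) × 100 = (0.3466/52.2) × 100
= 0.6639%

(Intermediate values are shown rounded; full precision is carried through to the final answer.)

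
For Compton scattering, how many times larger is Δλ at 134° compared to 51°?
134° produces the larger shift by a factor of 4.572

Calculate both shifts using Δλ = λ_C(1 - cos θ):

For θ₁ = 51°:
Δλ₁ = 2.4263 × (1 - cos(51°))
Δλ₁ = 2.4263 × 0.3707
Δλ₁ = 0.8994 pm

For θ₂ = 134°:
Δλ₂ = 2.4263 × (1 - cos(134°))
Δλ₂ = 2.4263 × 1.6947
Δλ₂ = 4.1118 pm

The 134° angle produces the larger shift.
Ratio: 4.1118/0.8994 = 4.572

(Intermediate values are shown rounded; full precision is carried through to the final answer.)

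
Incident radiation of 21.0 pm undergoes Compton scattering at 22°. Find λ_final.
21.1767 pm

Using the Compton scattering formula:
λ' = λ + Δλ = λ + λ_C(1 - cos θ)

Given:
- Initial wavelength λ = 21.0 pm
- Scattering angle θ = 22°
- Compton wavelength λ_C ≈ 2.4263 pm

Calculate the shift:
Δλ = 2.4263 × (1 - cos(22°))
Δλ = 2.4263 × 0.0728
Δλ = 0.1767 pm

Final wavelength:
λ' = 21.0 + 0.1767 = 21.1767 pm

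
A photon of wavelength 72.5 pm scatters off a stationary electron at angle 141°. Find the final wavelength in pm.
76.8119 pm

Using the Compton scattering formula:
λ' = λ + Δλ = λ + λ_C(1 - cos θ)

Given:
- Initial wavelength λ = 72.5 pm
- Scattering angle θ = 141°
- Compton wavelength λ_C ≈ 2.4263 pm

Calculate the shift:
Δλ = 2.4263 × (1 - cos(141°))
Δλ = 2.4263 × 1.7771
Δλ = 4.3119 pm

Final wavelength:
λ' = 72.5 + 4.3119 = 76.8119 pm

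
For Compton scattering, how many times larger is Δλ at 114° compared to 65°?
114° produces the larger shift by a factor of 2.436

Calculate both shifts using Δλ = λ_C(1 - cos θ):

For θ₁ = 65°:
Δλ₁ = 2.4263 × (1 - cos(65°))
Δλ₁ = 2.4263 × 0.5774
Δλ₁ = 1.4009 pm

For θ₂ = 114°:
Δλ₂ = 2.4263 × (1 - cos(114°))
Δλ₂ = 2.4263 × 1.4067
Δλ₂ = 3.4132 pm

The 114° angle produces the larger shift.
Ratio: 3.4132/1.4009 = 2.436

(Intermediate values are shown rounded; full precision is carried through to the final answer.)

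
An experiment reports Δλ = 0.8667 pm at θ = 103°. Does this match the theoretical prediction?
No, inconsistent

Calculate the expected shift for θ = 103°:

Δλ_expected = λ_C(1 - cos(103°))
Δλ_expected = 2.4263 × (1 - cos(103°))
Δλ_expected = 2.4263 × 1.2250
Δλ_expected = 2.9721 pm

Given shift: 0.8667 pm
Expected shift: 2.9721 pm
Difference: 2.1054 pm

The values do not match. The given shift corresponds to θ ≈ 50.0°, not 103°.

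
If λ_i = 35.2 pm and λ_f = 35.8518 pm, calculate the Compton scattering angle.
43.00°

First find the wavelength shift:
Δλ = λ' - λ = 35.8518 - 35.2 = 0.6518 pm

Using Δλ = λ_C(1 - cos θ), with λ_C = h/(m_e·c) ≈ 2.42631024 pm:
cos θ = 1 - Δλ/λ_C
cos θ = 1 - 0.6518/2.42631024
cos θ = 0.731362

θ = arccos(0.731362)
θ = 43.00°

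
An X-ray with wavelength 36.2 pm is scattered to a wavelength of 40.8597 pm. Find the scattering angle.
157.00°

First find the wavelength shift:
Δλ = λ' - λ = 40.8597 - 36.2 = 4.6597 pm

Using Δλ = λ_C(1 - cos θ), with λ_C = h/(m_e·c) ≈ 2.42631024 pm:
cos θ = 1 - Δλ/λ_C
cos θ = 1 - 4.6597/2.42631024
cos θ = -0.920488

θ = arccos(-0.920488)
θ = 157.00°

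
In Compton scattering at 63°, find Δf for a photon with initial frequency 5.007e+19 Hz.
9.071e+18 Hz (decrease)

Convert frequency to wavelength (c = 299792458 m/s):
λ₀ = c/f₀ = 299792458/5.007e+19 = 5.9874667e-12 m = 5.9875 pm

Calculate Compton shift:
Δλ = λ_C(1 - cos(63°)) = 1.3248 pm

Final wavelength:
λ' = λ₀ + Δλ = 5.9875 + 1.3248 = 7.3123 pm

Final frequency:
f' = c/λ' = 299792458/7.3122551e-12 = 4.0998632e+19 Hz

Frequency shift (decrease):
Δf = f₀ - f' = 5.007e+19 - 4.0998632e+19 = 9.071e+18 Hz

(Intermediate values are shown rounded; full precision is carried through to the final answer.)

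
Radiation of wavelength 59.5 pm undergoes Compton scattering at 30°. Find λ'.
59.8251 pm

Using the Compton formula: λ' = λ + λ_C(1 − cos θ)

For θ = 30°, cos θ = √3/2 (exact) ≈ 0.8660, so:
1 − cos 30° = 1 − (√3/2) ≈ 0.1340

Δλ = λ_C × 0.1340 = 2.4263 × 0.1340 = 0.3251 pm

λ' = 59.5 + 0.3251 = 59.8251 pm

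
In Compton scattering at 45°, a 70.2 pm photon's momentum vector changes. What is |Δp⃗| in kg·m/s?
7.1885e-24 kg·m/s

Photon momentum magnitude is p = h/λ.

Initial momentum:
p₀ = h/λ = 6.6261e-34/7.0200e-11 = 9.4388e-24 kg·m/s

After scattering:
λ' = λ + Δλ = 70.2 + 0.7106 = 70.9106 pm
p' = h/λ' = 6.6261e-34/7.0911e-11 = 9.3443e-24 kg·m/s

Momentum is a vector; the scattered photon's direction makes angle θ = 45° with the incident direction. The magnitude of the vector change Δp⃗ = p⃗₀ − p⃗' is found from the law of cosines:
|Δp⃗|² = p₀² + p'² − 2p₀p'cos θ
|Δp⃗|² = (9.4388e-24)² + (9.3443e-24)² − 2·9.4388e-24·9.3443e-24·cos(45°)
|Δp⃗| = 7.1885e-24 kg·m/s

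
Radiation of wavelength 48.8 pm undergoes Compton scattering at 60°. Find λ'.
50.0132 pm

Using the Compton formula: λ' = λ + λ_C(1 − cos θ)

For θ = 60°, cos θ = 1/2 (exact) = 0.5000, so:
1 − cos 60° = 1 − (1/2) = 0.5000

Δλ = λ_C × 0.5000 = 2.4263 × 0.5000 = 1.2132 pm

λ' = 48.8 + 1.2132 = 50.0132 pm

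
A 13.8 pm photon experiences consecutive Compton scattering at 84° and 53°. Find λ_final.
16.9388 pm

Apply Compton shift twice:

First scattering at θ₁ = 84°:
Δλ₁ = λ_C(1 - cos(84°))
Δλ₁ = 2.4263 × 0.8955
Δλ₁ = 2.1727 pm

After first scattering:
λ₁ = 13.8 + 2.1727 = 15.9727 pm

Second scattering at θ₂ = 53°:
Δλ₂ = λ_C(1 - cos(53°))
Δλ₂ = 2.4263 × 0.3982
Δλ₂ = 0.9661 pm

Final wavelength:
λ₂ = 15.9727 + 0.9661 = 16.9388 pm

Total shift: Δλ_total = 2.1727 + 0.9661 = 3.1388 pm

(Intermediate values are shown rounded; full precision is carried through to the final answer.)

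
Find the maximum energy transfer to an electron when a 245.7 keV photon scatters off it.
120.4480 keV

Maximum energy transfer occurs at θ = 180° (backscattering).

Initial photon: E₀ = 245.7 keV → λ₀ = 5.0462 pm

Maximum Compton shift (at 180°):
Δλ_max = 2λ_C = 2 × 2.4263 = 4.8526 pm

Final wavelength:
λ' = 5.0462 + 4.8526 = 9.8988 pm

Minimum photon energy (maximum energy to electron):
E'_min = hc/λ' = 125.2520 keV

Maximum electron kinetic energy:
K_max = E₀ - E'_min = 245.7000 - 125.2520 = 120.4480 keV

(Intermediate values are shown rounded; full precision is carried through to the final answer.)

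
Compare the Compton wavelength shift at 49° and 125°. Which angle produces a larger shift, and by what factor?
125° produces the larger shift by a factor of 4.575

Calculate both shifts using Δλ = λ_C(1 - cos θ):

For θ₁ = 49°:
Δλ₁ = 2.4263 × (1 - cos(49°))
Δλ₁ = 2.4263 × 0.3439
Δλ₁ = 0.8345 pm

For θ₂ = 125°:
Δλ₂ = 2.4263 × (1 - cos(125°))
Δλ₂ = 2.4263 × 1.5736
Δλ₂ = 3.8180 pm

The 125° angle produces the larger shift.
Ratio: 3.8180/0.8345 = 4.575

(Intermediate values are shown rounded; full precision is carried through to the final answer.)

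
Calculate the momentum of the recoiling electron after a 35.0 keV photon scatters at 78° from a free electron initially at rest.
2.2949e-23 kg·m/s

The electron is initially at rest, so by conservation of momentum:
p⃗_e = p⃗₀ − p⃗'  (incident photon momentum minus scattered photon momentum)

Photon momentum magnitudes (p = h/λ = E/c):
λ₀ = hc/E₀ = 35.4241 pm → p₀ = h/λ₀ = 1.8705e-23 kg·m/s
Δλ = λ_C(1 − cos 78°) = 1.9219 pm
λ' = 37.3459 pm → p' = h/λ' = 1.7742e-23 kg·m/s

The scattered photon makes angle θ = 78° with the incident direction, so by the law of cosines:
|p⃗_e|² = p₀² + p'² − 2p₀p'cos θ
|p⃗_e|² = (1.8705e-23)² + (1.7742e-23)² − 2·1.8705e-23·1.7742e-23·cos(78°)
|p⃗_e| = 2.2949e-23 kg·m/s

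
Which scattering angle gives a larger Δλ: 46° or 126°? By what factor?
126° produces the larger shift by a factor of 5.200

Calculate both shifts using Δλ = λ_C(1 - cos θ):

For θ₁ = 46°:
Δλ₁ = 2.4263 × (1 - cos(46°))
Δλ₁ = 2.4263 × 0.3053
Δλ₁ = 0.7409 pm

For θ₂ = 126°:
Δλ₂ = 2.4263 × (1 - cos(126°))
Δλ₂ = 2.4263 × 1.5878
Δλ₂ = 3.8525 pm

The 126° angle produces the larger shift.
Ratio: 3.8525/0.7409 = 5.200

(Intermediate values are shown rounded; full precision is carried through to the final answer.)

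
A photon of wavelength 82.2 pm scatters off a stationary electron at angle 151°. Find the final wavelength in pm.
86.7484 pm

Using the Compton scattering formula:
λ' = λ + Δλ = λ + λ_C(1 - cos θ)

Given:
- Initial wavelength λ = 82.2 pm
- Scattering angle θ = 151°
- Compton wavelength λ_C ≈ 2.4263 pm

Calculate the shift:
Δλ = 2.4263 × (1 - cos(151°))
Δλ = 2.4263 × 1.8746
Δλ = 4.5484 pm

Final wavelength:
λ' = 82.2 + 4.5484 = 86.7484 pm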